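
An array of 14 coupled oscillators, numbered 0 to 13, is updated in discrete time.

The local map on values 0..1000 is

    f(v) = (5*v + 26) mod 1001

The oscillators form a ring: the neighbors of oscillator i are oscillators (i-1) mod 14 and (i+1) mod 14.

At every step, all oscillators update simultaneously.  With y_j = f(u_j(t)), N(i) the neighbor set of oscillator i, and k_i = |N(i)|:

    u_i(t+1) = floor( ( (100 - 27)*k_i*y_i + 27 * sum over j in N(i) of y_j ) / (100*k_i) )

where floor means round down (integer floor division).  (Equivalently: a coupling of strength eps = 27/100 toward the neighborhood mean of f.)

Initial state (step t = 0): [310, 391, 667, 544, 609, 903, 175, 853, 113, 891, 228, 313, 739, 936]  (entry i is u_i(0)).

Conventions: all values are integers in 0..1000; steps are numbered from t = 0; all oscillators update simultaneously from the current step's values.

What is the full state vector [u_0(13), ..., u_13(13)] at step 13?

Simulating step by step:
t=0: [310, 391, 667, 544, 609, 903, 175, 853, 113, 891, 228, 313, 739, 936]
t=1: [646, 841, 494, 600, 222, 522, 768, 410, 534, 450, 264, 549, 698, 687]
t=2: [277, 266, 394, 101, 187, 597, 725, 264, 553, 340, 392, 677, 540, 437]
t=3: [375, 448, 845, 651, 774, 223, 520, 445, 720, 768, 872, 528, 611, 305]
t=4: [766, 347, 253, 356, 708, 306, 508, 350, 604, 765, 485, 546, 220, 533]
t=5: [818, 709, 422, 702, 594, 557, 591, 647, 250, 685, 544, 627, 286, 635]
t=6: [185, 447, 246, 541, 906, 856, 858, 357, 296, 464, 624, 277, 380, 221]
t=7: [746, 351, 319, 641, 542, 337, 377, 701, 524, 338, 206, 443, 748, 348]
t=8: [758, 754, 588, 349, 662, 740, 831, 595, 637, 616, 168, 284, 692, 763]
t=9: [813, 818, 914, 737, 444, 596, 361, 781, 300, 220, 706, 506, 525, 786]
t=10: [207, 173, 542, 629, 274, 147, 731, 860, 525, 236, 495, 566, 677, 795]
t=11: [298, 757, 678, 275, 413, 700, 641, 414, 544, 304, 507, 745, 547, 791]
t=12: [617, 715, 464, 359, 189, 424, 249, 199, 629, 573, 582, 723, 787, 885]
t=13: [219, 497, 442, 776, 838, 272, 219, 73, 245, 797, 887, 721, 845, 470]

Answer: [219, 497, 442, 776, 838, 272, 219, 73, 245, 797, 887, 721, 845, 470]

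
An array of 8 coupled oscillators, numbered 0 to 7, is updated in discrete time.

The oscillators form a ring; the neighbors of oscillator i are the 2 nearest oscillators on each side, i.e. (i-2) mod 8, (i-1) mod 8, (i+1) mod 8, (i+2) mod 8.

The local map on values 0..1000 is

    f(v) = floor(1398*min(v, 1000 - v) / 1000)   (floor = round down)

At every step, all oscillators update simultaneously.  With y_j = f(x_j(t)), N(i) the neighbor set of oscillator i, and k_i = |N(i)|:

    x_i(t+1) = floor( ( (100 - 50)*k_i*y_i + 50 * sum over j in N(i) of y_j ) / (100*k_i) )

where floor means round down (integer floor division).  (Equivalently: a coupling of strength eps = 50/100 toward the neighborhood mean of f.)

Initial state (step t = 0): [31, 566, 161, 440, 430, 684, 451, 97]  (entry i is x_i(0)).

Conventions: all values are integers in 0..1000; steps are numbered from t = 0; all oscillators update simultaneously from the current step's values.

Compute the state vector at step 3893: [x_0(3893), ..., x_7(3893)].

Answer: [610, 610, 610, 610, 610, 610, 610, 610]
Key observation: The state at step 27, [687, 687, 687, 687, 687, 687, 687, 687], reappears at step 33: the system is in a cycle of period 6 from step 27 on.  Therefore the state at step 3893 equals the state at step 27 + ((3893 - 27) mod 6) = 29, which is [610, 610, 610, 610, 610, 610, 610, 610].

Derivation:
t=0: [31, 566, 161, 440, 430, 684, 451, 97]
t=1: [221, 430, 345, 541, 539, 468, 467, 282]
t=2: [420, 528, 515, 618, 625, 618, 576, 473]
t=3: [617, 637, 627, 566, 554, 555, 584, 627]
t=4: [533, 526, 544, 587, 602, 602, 578, 541]
t=5: [642, 644, 624, 589, 572, 573, 595, 627]
t=6: [513, 513, 533, 564, 581, 580, 559, 530]
t=7: [665, 664, 645, 617, 600, 601, 621, 648]
t=8: [482, 483, 501, 527, 544, 542, 524, 498]
t=9: [678, 678, 679, 661, 651, 652, 663, 679]
t=10: [452, 452, 456, 470, 478, 477, 469, 456]
t=11: [635, 635, 641, 653, 660, 660, 652, 641]
t=12: [504, 504, 498, 487, 480, 480, 488, 498]
t=13: [692, 692, 690, 681, 676, 676, 682, 690]
t=14: [432, 432, 436, 443, 447, 447, 442, 436]
t=15: [606, 606, 610, 617, 620, 620, 616, 610]
t=16: [547, 546, 543, 537, 533, 533, 537, 543]
t=17: [636, 636, 639, 645, 649, 649, 645, 639]
t=18: [505, 505, 502, 497, 493, 493, 497, 502]
t=19: [693, 693, 693, 692, 691, 691, 692, 693]
t=20: [429, 429, 429, 430, 430, 430, 430, 429]
t=21: [599, 599, 599, 600, 600, 600, 600, 599]
t=22: [559, 559, 559, 559, 559, 559, 559, 559]
t=23: [616, 616, 616, 616, 616, 616, 616, 616]
t=24: [536, 536, 536, 536, 536, 536, 536, 536]
t=25: [648, 648, 648, 648, 648, 648, 648, 648]
t=26: [492, 492, 492, 492, 492, 492, 492, 492]
t=27: [687, 687, 687, 687, 687, 687, 687, 687]
t=28: [437, 437, 437, 437, 437, 437, 437, 437]
t=29: [610, 610, 610, 610, 610, 610, 610, 610]
t=30: [545, 545, 545, 545, 545, 545, 545, 545]
t=31: [636, 636, 636, 636, 636, 636, 636, 636]
t=32: [508, 508, 508, 508, 508, 508, 508, 508]
t=33: [687, 687, 687, 687, 687, 687, 687, 687]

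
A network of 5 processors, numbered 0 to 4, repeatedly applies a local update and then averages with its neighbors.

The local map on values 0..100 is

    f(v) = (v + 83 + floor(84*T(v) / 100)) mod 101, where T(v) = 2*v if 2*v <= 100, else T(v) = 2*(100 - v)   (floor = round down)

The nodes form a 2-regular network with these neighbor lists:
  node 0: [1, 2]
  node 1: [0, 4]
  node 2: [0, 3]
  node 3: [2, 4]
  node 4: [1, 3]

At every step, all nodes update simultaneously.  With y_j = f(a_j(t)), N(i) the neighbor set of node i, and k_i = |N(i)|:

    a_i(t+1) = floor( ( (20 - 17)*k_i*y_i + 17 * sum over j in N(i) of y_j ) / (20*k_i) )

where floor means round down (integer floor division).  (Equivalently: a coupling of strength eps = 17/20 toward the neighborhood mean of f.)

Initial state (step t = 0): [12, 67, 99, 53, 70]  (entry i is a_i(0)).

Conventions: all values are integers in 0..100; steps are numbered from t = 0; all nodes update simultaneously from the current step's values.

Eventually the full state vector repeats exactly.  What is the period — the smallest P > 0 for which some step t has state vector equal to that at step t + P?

Answer: 2
Key observation: The state at step 35, [90, 90, 90, 90, 90], reappears at step 37 — and no state repeats earlier — so the cycle the system enters has period 2.

Derivation:
t=0: [12, 67, 99, 53, 70]
t=1: [38, 6, 23, 37, 6]
t=2: [72, 92, 76, 72, 91]
t=3: [78, 50, 14, 79, 50]
t=4: [28, 49, 84, 28, 49]
t=5: [52, 31, 62, 52, 31]
t=6: [32, 42, 11, 32, 42]
t=7: [54, 82, 58, 54, 82]
t=8: [45, 59, 11, 45, 59]
t=9: [8, 5, 2, 8, 5]
t=10: [78, 56, 15, 78, 56]
t=11: [28, 46, 84, 28, 46]
t=12: [49, 26, 62, 49, 26]
t=13: [26, 34, 11, 26, 34]
t=14: [43, 63, 45, 43, 63]
t=15: [17, 44, 82, 17, 44]
t=16: [86, 68, 37, 86, 68]
t=17: [48, 39, 89, 48, 39]
t=18: [75, 53, 21, 75, 53]
t=19: [36, 48, 89, 36, 48]
t=20: [53, 38, 79, 53, 38]
t=21: [77, 52, 24, 77, 52]
t=22: [39, 48, 89, 39, 48]
t=23: [54, 41, 86, 54, 41]
t=24: [79, 57, 23, 79, 57]
t=25: [36, 46, 88, 36, 46]
t=26: [51, 35, 79, 51, 35]
t=27: [74, 49, 26, 74, 49]
t=28: [41, 48, 91, 41, 48]
t=29: [54, 43, 90, 54, 43]
t=30: [80, 60, 23, 80, 60]
t=31: [35, 44, 87, 35, 44]
t=32: [91, 88, 77, 91, 88]
t=33: [92, 89, 89, 92, 89]
t=34: [88, 88, 87, 88, 88]
t=35: [90, 90, 90, 90, 90]
t=36: [88, 88, 88, 88, 88]
t=37: [90, 90, 90, 90, 90]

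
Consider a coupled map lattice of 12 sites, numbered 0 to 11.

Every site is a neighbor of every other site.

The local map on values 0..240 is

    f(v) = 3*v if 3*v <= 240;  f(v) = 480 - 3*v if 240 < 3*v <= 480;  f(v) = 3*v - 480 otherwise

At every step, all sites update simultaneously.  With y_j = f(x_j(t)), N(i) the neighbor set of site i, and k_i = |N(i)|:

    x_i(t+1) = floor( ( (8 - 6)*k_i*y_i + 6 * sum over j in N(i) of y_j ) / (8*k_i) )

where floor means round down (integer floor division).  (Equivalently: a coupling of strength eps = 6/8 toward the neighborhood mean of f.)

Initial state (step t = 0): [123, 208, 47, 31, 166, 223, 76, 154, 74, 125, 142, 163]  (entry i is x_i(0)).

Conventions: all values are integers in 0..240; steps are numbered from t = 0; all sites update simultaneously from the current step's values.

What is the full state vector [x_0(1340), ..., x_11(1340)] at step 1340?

Simulating step by step:
t=0: [123, 208, 47, 31, 166, 223, 76, 154, 74, 125, 142, 163]
t=1: [111, 117, 116, 107, 94, 125, 132, 94, 131, 109, 100, 92]
t=2: [147, 144, 145, 150, 157, 140, 136, 157, 136, 148, 153, 158]
t=3: [37, 39, 38, 35, 32, 41, 43, 32, 43, 37, 34, 31]
t=4: [110, 111, 111, 109, 107, 112, 113, 107, 113, 110, 108, 107]
t=5: [150, 149, 149, 150, 152, 149, 148, 152, 148, 150, 151, 152]
t=6: [30, 30, 30, 30, 28, 30, 31, 28, 31, 30, 29, 28]
t=7: [88, 88, 88, 88, 87, 88, 89, 87, 89, 88, 88, 87]
t=8: [216, 216, 216, 216, 216, 216, 215, 216, 215, 216, 216, 216]
t=9: [167, 167, 167, 167, 167, 167, 167, 167, 167, 167, 167, 167]
t=10: [21, 21, 21, 21, 21, 21, 21, 21, 21, 21, 21, 21]
t=11: [63, 63, 63, 63, 63, 63, 63, 63, 63, 63, 63, 63]
t=12: [189, 189, 189, 189, 189, 189, 189, 189, 189, 189, 189, 189]
t=13: [87, 87, 87, 87, 87, 87, 87, 87, 87, 87, 87, 87]
t=14: [219, 219, 219, 219, 219, 219, 219, 219, 219, 219, 219, 219]
t=15: [177, 177, 177, 177, 177, 177, 177, 177, 177, 177, 177, 177]
t=16: [51, 51, 51, 51, 51, 51, 51, 51, 51, 51, 51, 51]
t=17: [153, 153, 153, 153, 153, 153, 153, 153, 153, 153, 153, 153]
t=18: [21, 21, 21, 21, 21, 21, 21, 21, 21, 21, 21, 21]

Answer: [189, 189, 189, 189, 189, 189, 189, 189, 189, 189, 189, 189]
Key observation: The state at step 10, [21, 21, 21, 21, 21, 21, 21, 21, 21, 21, 21, 21], reappears at step 18: the system is in a cycle of period 8 from step 10 on.  Therefore the state at step 1340 equals the state at step 10 + ((1340 - 10) mod 8) = 12, which is [189, 189, 189, 189, 189, 189, 189, 189, 189, 189, 189, 189].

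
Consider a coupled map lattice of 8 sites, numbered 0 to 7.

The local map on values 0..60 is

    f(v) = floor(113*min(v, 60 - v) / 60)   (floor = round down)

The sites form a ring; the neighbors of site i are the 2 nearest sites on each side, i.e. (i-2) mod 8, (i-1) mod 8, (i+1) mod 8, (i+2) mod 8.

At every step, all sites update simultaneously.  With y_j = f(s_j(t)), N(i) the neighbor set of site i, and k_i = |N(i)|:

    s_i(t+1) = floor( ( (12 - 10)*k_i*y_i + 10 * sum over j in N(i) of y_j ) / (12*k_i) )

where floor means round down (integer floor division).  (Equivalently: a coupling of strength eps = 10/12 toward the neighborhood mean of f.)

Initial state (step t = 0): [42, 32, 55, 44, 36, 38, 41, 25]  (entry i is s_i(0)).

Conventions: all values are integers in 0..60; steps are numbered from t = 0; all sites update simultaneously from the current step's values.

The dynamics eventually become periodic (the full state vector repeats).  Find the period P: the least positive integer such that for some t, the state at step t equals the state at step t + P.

Simulating step by step:
t=0: [42, 32, 55, 44, 36, 38, 41, 25]
t=1: [35, 33, 34, 35, 31, 39, 40, 41]
t=2: [43, 45, 49, 47, 44, 42, 42, 41]
t=3: [29, 27, 27, 27, 27, 30, 32, 32]
t=4: [51, 51, 50, 51, 51, 51, 52, 52]
t=5: [16, 16, 16, 16, 16, 15, 15, 15]
t=6: [29, 29, 30, 29, 29, 28, 28, 28]
t=7: [53, 54, 54, 54, 53, 52, 52, 52]
t=8: [13, 12, 11, 12, 13, 13, 14, 13]
t=9: [23, 22, 22, 22, 23, 24, 24, 24]
t=10: [43, 42, 41, 42, 43, 43, 44, 43]
t=11: [32, 33, 32, 33, 32, 31, 31, 31]
t=12: [52, 51, 51, 51, 52, 52, 53, 52]
t=13: [15, 15, 15, 15, 15, 14, 14, 14]
t=14: [27, 27, 28, 27, 27, 26, 26, 26]
t=15: [49, 50, 50, 50, 49, 48, 48, 48]
t=16: [20, 19, 18, 19, 20, 20, 21, 20]
t=17: [36, 35, 35, 35, 36, 37, 37, 37]
t=18: [45, 45, 46, 45, 45, 44, 43, 44]
t=19: [28, 28, 27, 28, 28, 29, 29, 29]
t=20: [52, 52, 51, 52, 52, 53, 53, 53]
t=21: [14, 14, 15, 14, 14, 13, 13, 13]
t=22: [25, 26, 26, 26, 25, 24, 24, 24]
t=23: [46, 47, 47, 47, 46, 46, 45, 46]
t=24: [25, 24, 24, 24, 25, 26, 26, 26]
t=25: [46, 46, 45, 46, 46, 47, 47, 47]
t=26: [25, 26, 26, 26, 25, 24, 24, 24]

Answer: 4
Key observation: The state at step 22, [25, 26, 26, 26, 25, 24, 24, 24], reappears at step 26 — and no state repeats earlier — so the cycle the system enters has period 4.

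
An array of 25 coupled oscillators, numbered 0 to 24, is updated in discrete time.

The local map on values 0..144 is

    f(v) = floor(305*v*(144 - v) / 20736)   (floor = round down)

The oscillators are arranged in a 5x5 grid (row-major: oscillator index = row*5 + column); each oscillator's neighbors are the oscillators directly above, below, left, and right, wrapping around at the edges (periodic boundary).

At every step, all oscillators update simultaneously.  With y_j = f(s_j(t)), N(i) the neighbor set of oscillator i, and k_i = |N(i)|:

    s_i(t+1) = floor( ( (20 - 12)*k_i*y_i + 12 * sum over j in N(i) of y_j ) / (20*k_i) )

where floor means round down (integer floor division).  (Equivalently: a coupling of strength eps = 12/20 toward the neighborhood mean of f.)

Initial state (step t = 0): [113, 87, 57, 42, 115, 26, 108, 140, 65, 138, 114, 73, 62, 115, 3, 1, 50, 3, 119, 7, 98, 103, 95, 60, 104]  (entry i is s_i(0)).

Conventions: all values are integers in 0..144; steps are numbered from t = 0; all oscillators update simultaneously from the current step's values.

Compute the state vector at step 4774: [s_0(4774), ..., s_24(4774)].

Answer: [76, 76, 76, 76, 76, 76, 76, 76, 76, 76, 76, 76, 76, 76, 76, 76, 76, 76, 76, 76, 76, 76, 76, 76, 76]
Key observation: The state at step 4, [76, 76, 76, 76, 76, 76, 76, 76, 76, 76, 76, 76, 76, 76, 76, 76, 76, 76, 76, 76, 76, 76, 76, 76, 76], reappears at step 5: the system is in a cycle of period 1 from step 4 on.  Therefore the state at step 4774 equals the state at step 4 + ((4774 - 4) mod 1) = 4, which is [76, 76, 76, 76, 76, 76, 76, 76, 76, 76, 76, 76, 76, 76, 76, 76, 76, 76, 76, 76, 76, 76, 76, 76, 76].

Derivation:
t=0: [113, 87, 57, 42, 115, 26, 108, 140, 65, 138, 114, 73, 62, 115, 3, 1, 50, 3, 119, 7, 98, 103, 95, 60, 104]
t=1: [55, 65, 60, 65, 47, 43, 52, 44, 49, 31, 39, 67, 50, 49, 21, 30, 49, 40, 38, 22, 52, 66, 59, 64, 54]
t=2: [69, 73, 72, 72, 67, 63, 69, 67, 65, 55, 57, 70, 67, 62, 47, 55, 66, 64, 60, 48, 68, 72, 71, 71, 66]
t=3: [75, 76, 75, 75, 74, 74, 75, 75, 74, 72, 72, 75, 75, 73, 69, 71, 74, 75, 73, 69, 75, 75, 75, 75, 74]
t=4: [76, 76, 76, 76, 76, 76, 76, 76, 76, 76, 76, 76, 76, 76, 76, 76, 76, 76, 76, 76, 76, 76, 76, 76, 76]
t=5: [76, 76, 76, 76, 76, 76, 76, 76, 76, 76, 76, 76, 76, 76, 76, 76, 76, 76, 76, 76, 76, 76, 76, 76, 76]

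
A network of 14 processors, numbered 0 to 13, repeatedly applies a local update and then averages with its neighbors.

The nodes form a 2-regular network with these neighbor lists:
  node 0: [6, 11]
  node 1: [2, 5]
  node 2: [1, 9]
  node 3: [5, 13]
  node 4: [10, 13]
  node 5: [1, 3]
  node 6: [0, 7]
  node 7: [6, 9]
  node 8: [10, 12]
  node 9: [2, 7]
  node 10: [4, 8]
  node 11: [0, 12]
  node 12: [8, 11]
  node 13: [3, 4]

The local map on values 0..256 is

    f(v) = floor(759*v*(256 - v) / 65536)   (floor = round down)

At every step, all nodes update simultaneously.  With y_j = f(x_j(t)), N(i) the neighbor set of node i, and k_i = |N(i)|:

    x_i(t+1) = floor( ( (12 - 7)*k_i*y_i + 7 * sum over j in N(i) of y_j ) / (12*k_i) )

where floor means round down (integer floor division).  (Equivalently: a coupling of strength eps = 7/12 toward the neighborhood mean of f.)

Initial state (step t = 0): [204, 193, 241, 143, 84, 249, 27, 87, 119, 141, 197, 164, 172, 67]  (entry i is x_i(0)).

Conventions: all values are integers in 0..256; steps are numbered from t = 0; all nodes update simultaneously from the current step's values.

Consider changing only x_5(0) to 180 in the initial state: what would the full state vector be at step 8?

Answer: [178, 178, 179, 175, 173, 177, 179, 180, 173, 180, 173, 176, 174, 174]
Key observation: This trace re-runs the system from the modified initial state.

Derivation:
t=0: [204, 193, 241, 143, 84, 180, 27, 87, 119, 141, 197, 164, 172, 67]
t=1: [122, 116, 112, 166, 151, 161, 114, 146, 166, 139, 159, 156, 175, 164]
t=2: [185, 184, 187, 174, 178, 179, 187, 186, 171, 186, 178, 177, 171, 176]
t=3: [153, 153, 150, 162, 160, 159, 150, 149, 165, 149, 162, 160, 165, 162]
t=4: [181, 181, 183, 176, 176, 178, 183, 184, 173, 184, 175, 177, 174, 176]
t=5: [157, 157, 154, 162, 163, 160, 154, 153, 165, 153, 164, 161, 164, 163]
t=6: [179, 179, 181, 176, 174, 177, 181, 181, 173, 181, 174, 177, 174, 175]
t=7: [159, 159, 157, 162, 164, 161, 157, 157, 165, 157, 165, 161, 164, 164]
t=8: [178, 178, 179, 175, 173, 177, 179, 180, 173, 180, 173, 176, 174, 174]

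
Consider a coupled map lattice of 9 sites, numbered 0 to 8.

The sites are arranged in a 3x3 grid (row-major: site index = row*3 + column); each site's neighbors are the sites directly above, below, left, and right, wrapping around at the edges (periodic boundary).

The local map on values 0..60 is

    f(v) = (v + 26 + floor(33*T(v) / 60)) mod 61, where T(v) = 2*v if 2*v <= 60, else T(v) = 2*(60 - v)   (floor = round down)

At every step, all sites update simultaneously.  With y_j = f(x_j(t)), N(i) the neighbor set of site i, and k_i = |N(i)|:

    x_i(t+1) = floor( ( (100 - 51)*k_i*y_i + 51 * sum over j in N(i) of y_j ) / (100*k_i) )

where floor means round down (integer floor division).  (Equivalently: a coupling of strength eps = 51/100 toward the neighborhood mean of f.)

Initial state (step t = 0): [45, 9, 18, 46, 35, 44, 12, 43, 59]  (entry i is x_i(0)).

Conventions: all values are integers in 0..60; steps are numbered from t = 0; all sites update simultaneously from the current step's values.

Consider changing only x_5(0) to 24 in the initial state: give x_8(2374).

Simulating step by step:
t=0: [45, 9, 18, 46, 35, 24, 12, 43, 59]
t=1: [28, 31, 15, 27, 27, 17, 38, 31, 24]
t=2: [28, 29, 36, 19, 19, 14, 24, 24, 21]
t=3: [20, 21, 27, 14, 14, 32, 13, 14, 18]
t=4: [21, 22, 16, 45, 45, 30, 41, 42, 20]
t=5: [19, 20, 35, 24, 24, 28, 21, 21, 21]
t=6: [9, 10, 18, 13, 14, 19, 9, 9, 13]
t=7: [40, 41, 19, 44, 45, 22, 46, 46, 37]
t=8: [23, 23, 13, 24, 24, 15, 26, 26, 21]
t=9: [19, 19, 37, 20, 20, 39, 16, 16, 23]
t=10: [14, 14, 19, 15, 15, 20, 39, 39, 28]
t=11: [45, 45, 19, 46, 46, 21, 33, 33, 19]
t=12: [23, 23, 10, 23, 23, 12, 23, 23, 10]
t=13: [17, 17, 38, 17, 17, 40, 17, 17, 38]
t=14: [3, 3, 20, 3, 3, 20, 3, 3, 20]
t=15: [28, 28, 13, 28, 28, 13, 28, 28, 13]
t=16: [26, 26, 45, 26, 26, 45, 26, 26, 45]
t=17: [19, 19, 24, 19, 19, 24, 19, 19, 24]
t=18: [5, 5, 12, 5, 5, 12, 5, 5, 12]
t=19: [37, 37, 47, 37, 37, 47, 37, 37, 47]
t=20: [26, 26, 26, 26, 26, 26, 26, 26, 26]
t=21: [19, 19, 19, 19, 19, 19, 19, 19, 19]
t=22: [4, 4, 4, 4, 4, 4, 4, 4, 4]
t=23: [34, 34, 34, 34, 34, 34, 34, 34, 34]
t=24: [27, 27, 27, 27, 27, 27, 27, 27, 27]
t=25: [21, 21, 21, 21, 21, 21, 21, 21, 21]
t=26: [9, 9, 9, 9, 9, 9, 9, 9, 9]
t=27: [44, 44, 44, 44, 44, 44, 44, 44, 44]
t=28: [26, 26, 26, 26, 26, 26, 26, 26, 26]

Answer: x_8(2374) = 4
Key observation: The state at step 20, [26, 26, 26, 26, 26, 26, 26, 26, 26], reappears at step 28: the system is in a cycle of period 8 from step 20 on.  Therefore the state at step 2374 equals the state at step 20 + ((2374 - 20) mod 8) = 22, which is [4, 4, 4, 4, 4, 4, 4, 4, 4].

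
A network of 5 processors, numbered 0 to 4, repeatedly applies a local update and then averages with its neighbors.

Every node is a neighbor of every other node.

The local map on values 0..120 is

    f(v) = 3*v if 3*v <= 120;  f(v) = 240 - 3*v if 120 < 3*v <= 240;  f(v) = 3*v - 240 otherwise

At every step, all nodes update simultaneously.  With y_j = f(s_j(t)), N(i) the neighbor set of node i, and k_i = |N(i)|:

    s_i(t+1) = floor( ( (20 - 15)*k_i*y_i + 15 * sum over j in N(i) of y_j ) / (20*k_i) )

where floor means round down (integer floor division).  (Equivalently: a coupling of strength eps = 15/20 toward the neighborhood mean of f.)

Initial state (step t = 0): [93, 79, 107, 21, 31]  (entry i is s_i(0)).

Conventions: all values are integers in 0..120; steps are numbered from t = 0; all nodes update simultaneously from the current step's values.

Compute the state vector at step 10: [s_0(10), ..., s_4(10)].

Simulating step by step:
t=0: [93, 79, 107, 21, 31]
t=1: [54, 52, 57, 56, 58]
t=2: [74, 74, 73, 73, 73]
t=3: [19, 19, 19, 19, 19]
t=4: [57, 57, 57, 57, 57]
t=5: [69, 69, 69, 69, 69]
t=6: [33, 33, 33, 33, 33]
t=7: [99, 99, 99, 99, 99]
t=8: [57, 57, 57, 57, 57]
t=9: [69, 69, 69, 69, 69]
t=10: [33, 33, 33, 33, 33]

Answer: [33, 33, 33, 33, 33]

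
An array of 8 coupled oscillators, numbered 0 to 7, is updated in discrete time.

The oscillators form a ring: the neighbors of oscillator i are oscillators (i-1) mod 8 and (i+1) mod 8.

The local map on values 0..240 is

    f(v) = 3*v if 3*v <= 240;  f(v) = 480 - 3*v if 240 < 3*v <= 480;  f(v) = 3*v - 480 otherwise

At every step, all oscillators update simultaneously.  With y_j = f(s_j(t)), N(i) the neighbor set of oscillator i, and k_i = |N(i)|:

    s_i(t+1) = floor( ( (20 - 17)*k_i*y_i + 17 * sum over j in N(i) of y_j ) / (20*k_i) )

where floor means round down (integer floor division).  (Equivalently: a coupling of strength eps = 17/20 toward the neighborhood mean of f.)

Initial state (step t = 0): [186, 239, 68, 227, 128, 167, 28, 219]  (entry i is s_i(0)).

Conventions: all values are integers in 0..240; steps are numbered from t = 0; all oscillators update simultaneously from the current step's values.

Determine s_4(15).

Answer: s_4(15) = 152

Derivation:
t=0: [186, 239, 68, 227, 128, 167, 28, 219]
t=1: [187, 155, 216, 157, 108, 79, 96, 95]
t=2: [101, 108, 35, 139, 127, 183, 212, 145]
t=3: [111, 143, 108, 96, 70, 118, 71, 148]
t=4: [59, 136, 126, 184, 166, 198, 100, 158]
t=5: [59, 129, 76, 61, 81, 101, 78, 152]
t=6: [76, 186, 151, 225, 188, 226, 120, 178]
t=7: [90, 120, 120, 76, 179, 116, 125, 156]
t=8: [87, 158, 165, 109, 161, 88, 76, 135]
t=9: [67, 100, 69, 30, 157, 130, 157, 201]
t=10: [158, 200, 145, 105, 77, 21, 91, 107]
t=11: [119, 39, 127, 142, 131, 195, 125, 114]
t=12: [126, 111, 87, 87, 80, 97, 119, 117]
t=13: [132, 158, 188, 227, 209, 182, 153, 114]
t=14: [73, 72, 100, 128, 135, 81, 89, 65]
t=15: [207, 201, 159, 122, 152, 157, 215, 212]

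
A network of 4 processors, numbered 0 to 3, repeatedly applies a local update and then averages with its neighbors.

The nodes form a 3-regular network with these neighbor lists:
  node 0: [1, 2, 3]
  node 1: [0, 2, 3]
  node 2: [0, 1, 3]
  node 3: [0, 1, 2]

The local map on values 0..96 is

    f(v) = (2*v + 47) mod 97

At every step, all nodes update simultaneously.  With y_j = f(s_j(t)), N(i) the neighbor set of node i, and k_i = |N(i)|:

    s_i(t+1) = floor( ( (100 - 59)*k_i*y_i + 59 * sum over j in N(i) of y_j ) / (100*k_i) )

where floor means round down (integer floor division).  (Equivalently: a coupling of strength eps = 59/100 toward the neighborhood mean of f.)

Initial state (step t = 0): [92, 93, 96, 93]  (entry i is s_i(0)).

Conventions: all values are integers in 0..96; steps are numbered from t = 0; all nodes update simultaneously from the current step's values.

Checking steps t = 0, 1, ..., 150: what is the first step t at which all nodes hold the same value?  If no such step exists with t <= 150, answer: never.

Simulating step by step:
t=0: [92, 93, 96, 93]  (not all equal)
t=1: [39, 39, 41, 39]  (not all equal)
t=2: [28, 28, 29, 28]  (not all equal)
t=3: [6, 6, 6, 6]  (all equal)

Answer: 3
Key observation: Synchronization is absorbing here: once all nodes are equal they stay equal, and step 3 is the first all-equal step.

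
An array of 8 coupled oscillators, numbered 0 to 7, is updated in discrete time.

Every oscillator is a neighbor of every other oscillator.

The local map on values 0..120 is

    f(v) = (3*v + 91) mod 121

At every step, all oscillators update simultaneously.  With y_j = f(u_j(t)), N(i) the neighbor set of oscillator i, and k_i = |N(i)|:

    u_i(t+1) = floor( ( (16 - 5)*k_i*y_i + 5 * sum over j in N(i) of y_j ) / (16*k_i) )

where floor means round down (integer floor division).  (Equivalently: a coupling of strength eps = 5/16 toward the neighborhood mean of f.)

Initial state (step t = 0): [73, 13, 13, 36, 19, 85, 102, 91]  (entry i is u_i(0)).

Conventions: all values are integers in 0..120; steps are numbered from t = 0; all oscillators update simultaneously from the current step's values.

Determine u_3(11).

Answer: u_3(11) = 30

Derivation:
t=0: [73, 13, 13, 36, 19, 85, 102, 91]
t=1: [58, 20, 20, 64, 32, 81, 36, 15]
t=2: [31, 36, 36, 43, 59, 75, 66, 26]
t=3: [63, 73, 73, 86, 39, 70, 53, 53]
t=4: [44, 63, 63, 88, 75, 57, 24, 24]
t=5: [86, 45, 45, 93, 68, 33, 47, 47]
t=6: [98, 97, 97, 34, 63, 74, 101, 101]
t=7: [27, 25, 25, 59, 37, 59, 33, 33]
t=8: [51, 47, 47, 35, 70, 35, 62, 62]
t=9: [23, 93, 93, 70, 60, 70, 44, 44]
t=10: [43, 22, 22, 55, 36, 55, 83, 83]
t=11: [84, 44, 44, 30, 71, 30, 84, 84]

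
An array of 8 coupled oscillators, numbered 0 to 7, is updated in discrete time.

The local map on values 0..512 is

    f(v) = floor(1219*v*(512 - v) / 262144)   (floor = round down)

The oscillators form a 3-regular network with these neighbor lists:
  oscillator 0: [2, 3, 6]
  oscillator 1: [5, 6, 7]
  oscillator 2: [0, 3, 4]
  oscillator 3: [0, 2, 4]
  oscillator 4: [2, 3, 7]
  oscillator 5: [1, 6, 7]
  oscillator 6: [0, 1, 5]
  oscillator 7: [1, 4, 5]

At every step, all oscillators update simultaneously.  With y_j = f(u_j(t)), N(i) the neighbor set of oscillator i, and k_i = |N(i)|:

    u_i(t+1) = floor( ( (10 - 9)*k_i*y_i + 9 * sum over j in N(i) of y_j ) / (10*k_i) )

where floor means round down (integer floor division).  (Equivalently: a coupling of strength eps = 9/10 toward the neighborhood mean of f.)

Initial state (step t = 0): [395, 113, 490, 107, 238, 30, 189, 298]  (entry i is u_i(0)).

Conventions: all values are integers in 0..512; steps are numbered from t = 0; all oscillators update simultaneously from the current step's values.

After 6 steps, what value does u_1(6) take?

Simulating step by step:
t=0: [395, 113, 490, 107, 238, 30, 189, 298]
t=1: [181, 214, 220, 190, 194, 243, 175, 203]
t=2: [284, 290, 284, 287, 290, 288, 290, 294]
t=3: [300, 298, 300, 300, 299, 298, 299, 298]
t=4: [295, 296, 295, 295, 295, 296, 295, 296]
t=5: [297, 297, 297, 297, 297, 297, 297, 297]
t=6: [296, 296, 296, 296, 296, 296, 296, 296]

Answer: u_1(6) = 296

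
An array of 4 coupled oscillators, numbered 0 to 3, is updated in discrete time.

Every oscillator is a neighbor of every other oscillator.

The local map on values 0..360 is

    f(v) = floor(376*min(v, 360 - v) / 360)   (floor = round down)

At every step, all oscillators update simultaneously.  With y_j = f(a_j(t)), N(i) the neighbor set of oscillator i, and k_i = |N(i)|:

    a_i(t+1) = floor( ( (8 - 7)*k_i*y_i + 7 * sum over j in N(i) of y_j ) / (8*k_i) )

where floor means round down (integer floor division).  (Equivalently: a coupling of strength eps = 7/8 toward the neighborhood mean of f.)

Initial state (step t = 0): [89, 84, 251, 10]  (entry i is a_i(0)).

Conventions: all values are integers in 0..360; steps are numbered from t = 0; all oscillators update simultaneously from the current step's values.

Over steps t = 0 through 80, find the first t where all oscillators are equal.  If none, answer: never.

Answer: 4
Key observation: Synchronization is absorbing here: once all oscillators are equal they stay equal, and step 4 is the first all-equal step.

Derivation:
t=0: [89, 84, 251, 10]  (not all equal)
t=1: [72, 73, 69, 86]  (not all equal)
t=2: [78, 78, 79, 76]  (not all equal)
t=3: [80, 80, 80, 81]  (not all equal)
t=4: [83, 83, 83, 83]  (all equal)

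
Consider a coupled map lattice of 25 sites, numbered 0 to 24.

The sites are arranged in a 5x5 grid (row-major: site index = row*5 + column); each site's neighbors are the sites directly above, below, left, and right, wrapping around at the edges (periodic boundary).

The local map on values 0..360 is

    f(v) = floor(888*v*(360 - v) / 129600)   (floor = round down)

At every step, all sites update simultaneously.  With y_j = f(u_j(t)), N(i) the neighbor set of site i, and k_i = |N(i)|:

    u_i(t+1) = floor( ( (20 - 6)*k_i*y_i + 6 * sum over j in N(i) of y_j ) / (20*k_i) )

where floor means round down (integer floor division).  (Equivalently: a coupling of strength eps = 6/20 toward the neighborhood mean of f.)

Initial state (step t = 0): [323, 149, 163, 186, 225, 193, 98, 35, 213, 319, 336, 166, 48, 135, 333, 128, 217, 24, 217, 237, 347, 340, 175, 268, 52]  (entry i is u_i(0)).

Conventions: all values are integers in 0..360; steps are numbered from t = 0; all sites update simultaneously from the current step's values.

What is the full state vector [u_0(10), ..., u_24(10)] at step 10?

Simulating step by step:
t=0: [323, 149, 163, 186, 225, 193, 98, 35, 213, 319, 336, 166, 48, 135, 333, 128, 217, 24, 217, 237, 347, 340, 175, 268, 52]
t=1: [107, 189, 209, 215, 183, 184, 177, 107, 194, 115, 91, 194, 113, 189, 84, 179, 187, 94, 195, 183, 53, 83, 191, 174, 121]
t=2: [187, 213, 214, 214, 213, 212, 218, 193, 214, 196, 178, 214, 193, 213, 170, 208, 212, 183, 216, 214, 134, 167, 212, 218, 196]
t=3: [218, 214, 214, 213, 215, 215, 213, 218, 214, 218, 219, 214, 219, 214, 219, 215, 215, 219, 213, 215, 210, 217, 214, 212, 217]
t=4: [212, 213, 213, 213, 212, 212, 213, 212, 213, 212, 211, 213, 211, 213, 211, 213, 212, 211, 213, 212, 214, 212, 213, 213, 212]
t=5: [214, 214, 214, 214, 214, 214, 214, 214, 214, 214, 214, 214, 214, 214, 214, 214, 214, 214, 214, 214, 214, 214, 214, 214, 214]
t=6: [214, 214, 214, 214, 214, 214, 214, 214, 214, 214, 214, 214, 214, 214, 214, 214, 214, 214, 214, 214, 214, 214, 214, 214, 214]
t=7: [214, 214, 214, 214, 214, 214, 214, 214, 214, 214, 214, 214, 214, 214, 214, 214, 214, 214, 214, 214, 214, 214, 214, 214, 214]
t=8: [214, 214, 214, 214, 214, 214, 214, 214, 214, 214, 214, 214, 214, 214, 214, 214, 214, 214, 214, 214, 214, 214, 214, 214, 214]
t=9: [214, 214, 214, 214, 214, 214, 214, 214, 214, 214, 214, 214, 214, 214, 214, 214, 214, 214, 214, 214, 214, 214, 214, 214, 214]
t=10: [214, 214, 214, 214, 214, 214, 214, 214, 214, 214, 214, 214, 214, 214, 214, 214, 214, 214, 214, 214, 214, 214, 214, 214, 214]

Answer: [214, 214, 214, 214, 214, 214, 214, 214, 214, 214, 214, 214, 214, 214, 214, 214, 214, 214, 214, 214, 214, 214, 214, 214, 214]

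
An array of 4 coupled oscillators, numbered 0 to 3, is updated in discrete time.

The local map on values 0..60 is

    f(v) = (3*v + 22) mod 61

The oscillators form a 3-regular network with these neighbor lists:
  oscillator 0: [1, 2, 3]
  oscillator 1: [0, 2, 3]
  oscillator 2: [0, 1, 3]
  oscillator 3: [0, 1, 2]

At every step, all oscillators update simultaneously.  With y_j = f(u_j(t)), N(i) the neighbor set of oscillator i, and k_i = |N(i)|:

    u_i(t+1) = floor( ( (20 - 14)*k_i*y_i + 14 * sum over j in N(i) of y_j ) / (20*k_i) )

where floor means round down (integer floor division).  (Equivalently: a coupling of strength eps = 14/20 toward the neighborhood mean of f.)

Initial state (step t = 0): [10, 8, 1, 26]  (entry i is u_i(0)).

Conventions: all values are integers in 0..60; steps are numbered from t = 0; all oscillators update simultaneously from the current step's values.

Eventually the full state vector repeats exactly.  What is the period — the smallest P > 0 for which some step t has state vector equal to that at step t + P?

Answer: 10
Key observation: The state at step 3, [20, 20, 20, 20], reappears at step 13 — and no state repeats earlier — so the cycle the system enters has period 10.

Derivation:
t=0: [10, 8, 1, 26]
t=1: [41, 40, 39, 40]
t=2: [20, 20, 19, 20]
t=3: [20, 20, 20, 20]
t=4: [21, 21, 21, 21]
t=5: [24, 24, 24, 24]
t=6: [33, 33, 33, 33]
t=7: [60, 60, 60, 60]
t=8: [19, 19, 19, 19]
t=9: [18, 18, 18, 18]
t=10: [15, 15, 15, 15]
t=11: [6, 6, 6, 6]
t=12: [40, 40, 40, 40]
t=13: [20, 20, 20, 20]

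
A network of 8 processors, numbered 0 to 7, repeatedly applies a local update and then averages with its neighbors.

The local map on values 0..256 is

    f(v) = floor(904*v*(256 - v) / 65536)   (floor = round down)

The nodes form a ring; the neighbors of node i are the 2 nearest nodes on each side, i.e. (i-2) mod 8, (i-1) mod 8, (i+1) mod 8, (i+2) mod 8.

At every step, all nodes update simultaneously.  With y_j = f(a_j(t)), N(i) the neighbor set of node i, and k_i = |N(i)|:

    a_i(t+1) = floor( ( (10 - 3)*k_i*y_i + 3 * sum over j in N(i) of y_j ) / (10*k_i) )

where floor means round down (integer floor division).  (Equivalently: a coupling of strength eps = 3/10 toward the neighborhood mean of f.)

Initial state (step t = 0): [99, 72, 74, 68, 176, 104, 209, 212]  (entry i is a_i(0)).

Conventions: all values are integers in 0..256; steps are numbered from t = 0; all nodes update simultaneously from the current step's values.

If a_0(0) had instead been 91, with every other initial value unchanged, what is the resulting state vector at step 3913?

Answer: [96, 96, 96, 96, 96, 96, 96, 96]
Key observation: The state at step 28, [225, 225, 225, 225, 225, 225, 225, 225], reappears at step 32: the system is in a cycle of period 4 from step 28 on.  Therefore the state at step 3913 equals the state at step 28 + ((3913 - 28) mod 4) = 29, which is [96, 96, 96, 96, 96, 96, 96, 96].

Derivation:
t=0: [91, 72, 74, 68, 176, 104, 209, 212]
t=1: [192, 179, 186, 181, 189, 200, 150, 145]
t=2: [179, 189, 179, 183, 177, 167, 207, 210]
t=3: [180, 174, 188, 185, 188, 192, 151, 146]
t=4: [192, 194, 178, 180, 179, 178, 209, 212]
t=5: [164, 166, 187, 186, 185, 181, 145, 139]
t=6: [207, 203, 181, 181, 184, 191, 215, 218]
t=7: [140, 150, 180, 182, 177, 165, 130, 123]
t=8: [221, 214, 193, 189, 194, 206, 221, 223]
t=9: [111, 127, 159, 166, 159, 140, 112, 106]
t=10: [221, 221, 213, 209, 213, 221, 221, 220]
t=11: [107, 109, 123, 129, 123, 109, 107, 108]
t=12: [219, 221, 224, 224, 224, 221, 219, 220]
t=13: [109, 105, 99, 99, 99, 105, 109, 108]
t=14: [220, 217, 214, 214, 214, 217, 220, 219]
t=15: [110, 116, 121, 121, 121, 116, 110, 111]
t=16: [221, 223, 224, 224, 224, 223, 221, 222]
t=17: [104, 101, 98, 98, 98, 101, 104, 103]
t=18: [217, 215, 213, 213, 213, 215, 217, 216]
t=19: [117, 121, 124, 125, 124, 121, 117, 118]
t=20: [224, 224, 224, 225, 224, 224, 224, 224]
t=21: [98, 97, 97, 96, 97, 97, 98, 98]
t=22: [212, 212, 212, 211, 212, 212, 212, 212]
t=23: [128, 128, 128, 129, 128, 128, 128, 128]
t=24: [226, 225, 225, 225, 225, 225, 226, 226]
t=25: [93, 95, 95, 96, 95, 95, 93, 93]
t=26: [209, 209, 210, 210, 210, 209, 209, 209]
t=27: [134, 134, 133, 133, 133, 134, 134, 135]
t=28: [225, 225, 225, 225, 225, 225, 225, 225]
t=29: [96, 96, 96, 96, 96, 96, 96, 96]
t=30: [211, 211, 211, 211, 211, 211, 211, 211]
t=31: [130, 130, 130, 130, 130, 130, 130, 130]
t=32: [225, 225, 225, 225, 225, 225, 225, 225]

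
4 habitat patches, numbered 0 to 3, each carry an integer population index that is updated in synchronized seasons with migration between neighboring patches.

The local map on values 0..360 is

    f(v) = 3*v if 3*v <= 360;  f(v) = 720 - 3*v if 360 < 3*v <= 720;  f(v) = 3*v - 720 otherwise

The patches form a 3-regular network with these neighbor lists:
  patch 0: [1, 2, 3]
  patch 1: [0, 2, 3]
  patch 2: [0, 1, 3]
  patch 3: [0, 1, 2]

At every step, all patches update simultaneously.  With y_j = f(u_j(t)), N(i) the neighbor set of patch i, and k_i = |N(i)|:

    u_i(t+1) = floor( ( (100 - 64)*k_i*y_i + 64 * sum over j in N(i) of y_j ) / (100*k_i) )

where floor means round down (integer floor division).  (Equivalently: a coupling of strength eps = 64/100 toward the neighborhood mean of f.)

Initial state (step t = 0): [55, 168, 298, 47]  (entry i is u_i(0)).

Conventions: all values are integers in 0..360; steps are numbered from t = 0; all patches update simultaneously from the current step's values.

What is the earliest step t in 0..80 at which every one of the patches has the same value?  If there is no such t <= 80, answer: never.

Answer: 5
Key observation: Synchronization is absorbing here: once all patches are equal they stay equal, and step 5 is the first all-equal step.

Derivation:
t=0: [55, 168, 298, 47]  (not all equal)
t=1: [172, 180, 174, 169]  (not all equal)
t=2: [199, 196, 198, 200]  (not all equal)
t=3: [124, 126, 125, 124]  (not all equal)
t=4: [346, 345, 345, 346]  (not all equal)
t=5: [316, 316, 316, 316]  (all equal)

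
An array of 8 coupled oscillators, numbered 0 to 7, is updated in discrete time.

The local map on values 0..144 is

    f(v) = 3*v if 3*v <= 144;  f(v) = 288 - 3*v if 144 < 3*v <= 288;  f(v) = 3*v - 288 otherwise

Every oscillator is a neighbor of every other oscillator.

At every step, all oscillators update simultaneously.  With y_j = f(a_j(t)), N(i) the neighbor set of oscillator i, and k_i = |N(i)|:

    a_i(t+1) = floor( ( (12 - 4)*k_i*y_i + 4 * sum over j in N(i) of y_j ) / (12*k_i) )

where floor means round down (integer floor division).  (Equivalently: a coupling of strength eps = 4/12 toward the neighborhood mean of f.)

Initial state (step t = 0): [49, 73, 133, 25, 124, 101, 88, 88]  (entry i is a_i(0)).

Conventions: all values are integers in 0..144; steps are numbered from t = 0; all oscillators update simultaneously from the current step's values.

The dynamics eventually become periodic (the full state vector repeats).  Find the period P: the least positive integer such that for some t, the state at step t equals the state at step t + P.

Answer: 2
Key observation: The state at step 63, [87, 60, 87, 87, 87, 87, 87, 87], reappears at step 65 — and no state repeats earlier — so the cycle the system enters has period 2.

Derivation:
t=0: [49, 73, 133, 25, 124, 101, 88, 88]
t=1: [113, 68, 94, 72, 77, 35, 40, 40]
t=2: [60, 81, 33, 73, 64, 94, 103, 103]
t=3: [89, 50, 83, 64, 81, 25, 35, 35]
t=4: [42, 115, 53, 89, 57, 76, 94, 94]
t=5: [102, 60, 104, 37, 97, 62, 28, 28]
t=6: [36, 92, 40, 94, 27, 88, 77, 77]
t=7: [89, 29, 96, 25, 72, 37, 57, 57]
t=8: [41, 82, 28, 75, 73, 97, 101, 101]
t=9: [95, 45, 71, 58, 62, 21, 29, 29]
t=10: [33, 115, 78, 102, 94, 70, 85, 85]
t=11: [79, 53, 51, 29, 21, 66, 38, 38]
t=12: [68, 117, 120, 91, 76, 93, 107, 107]
t=13: [69, 56, 62, 26, 54, 23, 38, 38]
t=14: [88, 112, 101, 86, 116, 81, 108, 108]
t=15: [28, 43, 23, 32, 51, 41, 36, 36]
t=16: [92, 120, 83, 100, 124, 116, 107, 107]
t=17: [23, 61, 40, 23, 68, 53, 36, 36]
t=18: [80, 102, 112, 80, 89, 117, 104, 104]
t=19: [43, 25, 43, 43, 27, 53, 28, 28]
t=20: [119, 86, 119, 119, 90, 119, 92, 92]
t=21: [59, 35, 59, 59, 27, 59, 24, 24]
t=22: [105, 101, 105, 105, 87, 105, 81, 81]
t=23: [28, 20, 28, 28, 28, 28, 39, 39]
t=24: [86, 71, 86, 86, 86, 86, 106, 106]
t=25: [32, 60, 32, 32, 32, 32, 32, 32]
t=26: [96, 104, 96, 96, 96, 96, 96, 96]
t=27: [1, 16, 1, 1, 1, 1, 1, 1]
t=28: [5, 33, 5, 5, 5, 5, 5, 5]
t=29: [19, 71, 19, 19, 19, 19, 19, 19]
t=30: [57, 69, 57, 57, 57, 57, 57, 57]
t=31: [115, 93, 115, 115, 115, 115, 115, 115]
t=32: [54, 25, 54, 54, 54, 54, 54, 54]
t=33: [123, 92, 123, 123, 123, 123, 123, 123]
t=34: [77, 35, 77, 77, 77, 77, 77, 77]
t=35: [59, 89, 59, 59, 59, 59, 59, 59]
t=36: [106, 51, 106, 106, 106, 106, 106, 106]
t=37: [35, 100, 35, 35, 35, 35, 35, 35]
t=38: [100, 43, 100, 100, 100, 100, 100, 100]
t=39: [17, 90, 17, 17, 17, 17, 17, 17]
t=40: [49, 29, 49, 49, 49, 49, 49, 49]
t=41: [138, 105, 138, 138, 138, 138, 138, 138]
t=42: [121, 60, 121, 121, 121, 121, 121, 121]
t=43: [76, 97, 76, 76, 76, 76, 76, 76]
t=44: [57, 22, 57, 57, 57, 57, 57, 57]
t=45: [114, 83, 114, 114, 114, 114, 114, 114]
t=46: [53, 44, 53, 53, 53, 53, 53, 53]
t=47: [129, 131, 129, 129, 129, 129, 129, 129]
t=48: [99, 103, 99, 99, 99, 99, 99, 99]
t=49: [9, 17, 9, 9, 9, 9, 9, 9]
t=50: [28, 43, 28, 28, 28, 28, 28, 28]
t=51: [86, 114, 86, 86, 86, 86, 86, 86]
t=52: [31, 46, 31, 31, 31, 31, 31, 31]
t=53: [95, 123, 95, 95, 95, 95, 95, 95]
t=54: [6, 55, 6, 6, 6, 6, 6, 6]
t=55: [23, 88, 23, 23, 23, 23, 23, 23]
t=56: [66, 39, 66, 66, 66, 66, 66, 66]
t=57: [91, 108, 91, 91, 91, 91, 91, 91]
t=58: [16, 29, 16, 16, 16, 16, 16, 16]
t=59: [49, 74, 49, 49, 49, 49, 49, 49]
t=60: [137, 91, 137, 137, 137, 137, 137, 137]
t=61: [117, 51, 117, 117, 117, 117, 117, 117]
t=62: [66, 111, 66, 66, 66, 66, 66, 66]
t=63: [87, 60, 87, 87, 87, 87, 87, 87]
t=64: [30, 81, 30, 30, 30, 30, 30, 30]
t=65: [87, 60, 87, 87, 87, 87, 87, 87]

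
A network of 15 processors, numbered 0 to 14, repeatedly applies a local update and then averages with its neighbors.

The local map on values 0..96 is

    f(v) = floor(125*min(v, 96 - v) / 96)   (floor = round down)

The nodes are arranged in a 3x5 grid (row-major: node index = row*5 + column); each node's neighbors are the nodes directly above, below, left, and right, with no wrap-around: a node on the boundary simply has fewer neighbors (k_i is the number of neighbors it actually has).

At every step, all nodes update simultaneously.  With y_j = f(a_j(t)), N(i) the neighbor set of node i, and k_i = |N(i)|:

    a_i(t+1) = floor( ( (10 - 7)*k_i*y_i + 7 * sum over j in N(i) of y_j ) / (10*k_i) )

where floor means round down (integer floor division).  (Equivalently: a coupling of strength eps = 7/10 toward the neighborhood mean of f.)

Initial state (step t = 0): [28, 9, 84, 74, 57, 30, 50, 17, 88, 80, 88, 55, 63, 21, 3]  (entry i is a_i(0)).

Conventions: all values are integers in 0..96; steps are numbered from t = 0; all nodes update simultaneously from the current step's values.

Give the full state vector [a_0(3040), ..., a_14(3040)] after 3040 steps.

Answer: [48, 48, 47, 45, 45, 47, 47, 46, 45, 45, 46, 46, 45, 45, 45]
Key observation: The state at step 27, [58, 58, 59, 61, 61, 59, 59, 60, 61, 61, 60, 60, 61, 61, 61], reappears at step 31: the system is in a cycle of period 4 from step 27 on.  Therefore the state at step 3040 equals the state at step 27 + ((3040 - 27) mod 4) = 28, which is [48, 48, 47, 45, 45, 47, 47, 46, 45, 45, 46, 46, 45, 45, 45].

Derivation:
t=0: [28, 9, 84, 74, 57, 30, 50, 17, 88, 80, 88, 55, 63, 21, 3]
t=1: [28, 28, 18, 25, 31, 36, 39, 28, 19, 20, 35, 41, 36, 20, 17]
t=2: [39, 36, 31, 29, 32, 44, 44, 35, 28, 27, 48, 48, 40, 29, 24]
t=3: [51, 48, 41, 38, 37, 56, 53, 45, 37, 35, 60, 58, 49, 38, 34]
t=4: [57, 57, 55, 49, 47, 52, 55, 55, 49, 46, 49, 52, 54, 50, 46]
t=5: [52, 51, 54, 59, 60, 55, 53, 54, 58, 59, 58, 56, 55, 58, 59]
t=6: [55, 56, 53, 49, 47, 53, 54, 53, 49, 47, 51, 52, 52, 49, 48]
t=7: [53, 53, 55, 59, 61, 55, 54, 56, 59, 61, 56, 56, 57, 60, 61]
t=8: [54, 54, 52, 48, 46, 53, 53, 51, 47, 45, 52, 52, 50, 47, 45]
t=9: [54, 54, 57, 59, 59, 55, 55, 58, 60, 58, 56, 57, 58, 59, 59]
t=10: [53, 52, 50, 48, 48, 53, 51, 49, 47, 47, 51, 50, 49, 47, 48]
t=11: [55, 57, 59, 61, 61, 56, 58, 60, 61, 61, 57, 59, 60, 61, 61]
t=12: [51, 50, 47, 45, 45, 51, 49, 46, 45, 45, 50, 48, 46, 45, 45]
t=13: [58, 59, 59, 58, 58, 58, 59, 59, 58, 58, 59, 60, 59, 58, 58]
t=14: [48, 48, 48, 48, 49, 48, 47, 48, 48, 49, 47, 47, 47, 48, 49]
t=15: [62, 61, 62, 61, 61, 61, 61, 61, 61, 61, 61, 61, 61, 61, 61]
t=16: [44, 44, 44, 44, 45, 44, 45, 44, 45, 45, 45, 45, 45, 45, 45]
t=17: [57, 57, 57, 57, 57, 57, 57, 57, 57, 58, 57, 58, 57, 58, 58]
t=18: [50, 50, 50, 50, 49, 50, 49, 50, 49, 49, 49, 49, 49, 49, 49]
t=19: [59, 59, 59, 59, 60, 59, 59, 60, 60, 61, 60, 61, 60, 61, 61]
t=20: [48, 48, 47, 47, 46, 47, 47, 46, 46, 45, 46, 46, 45, 45, 45]
t=21: [61, 61, 60, 60, 59, 60, 60, 59, 59, 58, 59, 59, 58, 58, 58]
t=22: [45, 45, 46, 46, 47, 46, 46, 47, 48, 48, 47, 47, 48, 48, 49]
t=23: [58, 58, 59, 60, 60, 59, 59, 60, 61, 61, 60, 60, 61, 61, 61]
t=24: [48, 48, 47, 46, 45, 47, 47, 46, 45, 45, 46, 46, 45, 45, 45]
t=25: [61, 61, 60, 59, 58, 60, 60, 59, 58, 58, 59, 59, 58, 58, 58]
t=26: [45, 45, 46, 48, 48, 46, 46, 47, 48, 49, 47, 47, 48, 49, 49]
t=27: [58, 58, 59, 61, 61, 59, 59, 60, 61, 61, 60, 60, 61, 61, 61]
t=28: [48, 48, 47, 45, 45, 47, 47, 46, 45, 45, 46, 46, 45, 45, 45]
t=29: [61, 61, 60, 58, 58, 60, 60, 59, 58, 58, 59, 59, 58, 58, 58]
t=30: [45, 45, 46, 48, 49, 46, 46, 47, 48, 49, 47, 47, 48, 49, 49]
t=31: [58, 58, 59, 61, 61, 59, 59, 60, 61, 61, 60, 60, 61, 61, 61]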